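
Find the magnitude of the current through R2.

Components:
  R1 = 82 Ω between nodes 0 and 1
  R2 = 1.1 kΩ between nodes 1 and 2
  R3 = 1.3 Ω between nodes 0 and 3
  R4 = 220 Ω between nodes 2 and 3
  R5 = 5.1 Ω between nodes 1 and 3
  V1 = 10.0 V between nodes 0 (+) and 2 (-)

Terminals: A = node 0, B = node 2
Nodal analysis, taking node 2 as the 0 V reference.
Source V1 fixes V_0 = 10 V.
KCL at each unknown node (sum of currents leaving = 0; resistances in Ω):
  Node 1: (V_1 - 10)/82 + (V_1 - 0)/1100 + (V_1 - V_3)/5.1 = 0
  Node 3: (V_3 - 10)/1.3 + (V_3 - 0)/220 + (V_3 - V_1)/5.1 = 0
Collecting terms (coefficients in siemens):
  0.2092·V_1 - 0.1961·V_3 = 0.122
  0.9699·V_3 - 0.1961·V_1 = 7.692
Determinant D = (0.2092)(0.9699) - (-0.1961)(-0.1961) = 0.1644
V_1 = [(0.122)(0.9699) - (-0.1961)(7.692)]/D = 9.892 V
V_3 = [(0.2092)(7.692) - (0.122)(-0.1961)]/D = 9.931 V
I_R2 = (V_1 - V_2)/R2 = (9.892 - 0)/1100 = 0.008993 A
|I_R2| = 0.008993 A

Final answer: |I_R2| = 0.008993 A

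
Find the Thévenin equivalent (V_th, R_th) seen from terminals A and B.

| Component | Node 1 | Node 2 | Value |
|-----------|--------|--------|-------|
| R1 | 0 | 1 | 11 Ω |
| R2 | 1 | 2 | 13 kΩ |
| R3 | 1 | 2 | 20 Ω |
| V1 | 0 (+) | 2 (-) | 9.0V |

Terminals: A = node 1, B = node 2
Step 1 — V_th is the open-circuit voltage V_A - V_B (nothing connected across the terminals).
Nodal analysis, taking node 2 as the 0 V reference.
Source V1 fixes V_0 = 9 V.
KCL at each unknown node (sum of currents leaving = 0; resistances in Ω):
  Node 1: (V_1 - 9)/11 + (V_1 - 0)/13000 + (V_1 - 0)/20 = 0
Collecting terms: 0.141 × V_1 = 0.8182  =>  V_1 = 5.803 V
V_th = V_1 - V_2 = 5.803 - 0 = 5.803 V
Step 2 — R_th: zero the source — replace V1 by a short circuit (node 2 merges into node 0) — and find the resistance seen between A (node 1) and B (node 0).
Reduce the network between node 1 (A) and node 0 (B) by series/parallel combination:
  Rp1 = R1 ‖ R2 ‖ R3 (parallel, all between nodes 0 and 1) = 1/(1/11 + 1/13000 + 1/20) = 7.093 Ω
R_th = 7.093 Ω

Final answer: V_th = 5.803 V, R_th = 7.093 Ω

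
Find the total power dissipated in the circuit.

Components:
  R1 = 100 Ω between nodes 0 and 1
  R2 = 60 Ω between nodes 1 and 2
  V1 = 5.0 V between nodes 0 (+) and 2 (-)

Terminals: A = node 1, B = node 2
Nodal analysis, taking node 2 as the 0 V reference.
Source V1 fixes V_0 = 5 V.
KCL at each unknown node (sum of currents leaving = 0; resistances in Ω):
  Node 1: (V_1 - 5)/100 + (V_1 - 0)/60 = 0
Collecting terms: 0.02667 × V_1 = 0.05  =>  V_1 = 1.875 V
Power in each resistor, P = (ΔV)²/R:
  P_R1 = (5 - 1.875)²/100 = 0.09766 W
  P_R2 = (1.875 - 0)²/60 = 0.05859 W
P_total = P_R1 + P_R2 = 0.1562 W

Final answer: 0.1562 W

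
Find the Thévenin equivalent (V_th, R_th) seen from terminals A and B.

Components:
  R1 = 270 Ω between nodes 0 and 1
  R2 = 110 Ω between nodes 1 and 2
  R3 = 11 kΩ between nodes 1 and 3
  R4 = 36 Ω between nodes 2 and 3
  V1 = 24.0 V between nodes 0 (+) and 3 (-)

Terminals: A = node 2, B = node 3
Step 1 — V_th is the open-circuit voltage V_A - V_B (nothing connected across the terminals).
Nodal analysis, taking node 3 as the 0 V reference.
Source V1 fixes V_0 = 24 V.
KCL at each unknown node (sum of currents leaving = 0; resistances in Ω):
  Node 1: (V_1 - 24)/270 + (V_1 - V_2)/110 + (V_1 - 0)/11000 = 0
  Node 2: (V_2 - V_1)/110 + (V_2 - 0)/36 = 0
Collecting terms (coefficients in siemens):
  0.01289·V_1 - 0.009091·V_2 = 0.08889
  0.03687·V_2 - 0.009091·V_1 = 0
Determinant D = (0.01289)(0.03687) - (-0.009091)(-0.009091) = 0.0003924
V_1 = [(0.08889)(0.03687) - (-0.009091)(0)]/D = 8.351 V
V_2 = [(0.01289)(0) - (0.08889)(-0.009091)]/D = 2.059 V
V_th = V_2 - V_3 = 2.059 - 0 = 2.059 V
Step 2 — R_th: zero the source — replace V1 by a short circuit (node 3 merges into node 0) — and find the resistance seen between A (node 2) and B (node 0).
Reduce the network between node 2 (A) and node 0 (B) by series/parallel combination:
  Rp1 = R1 ‖ R3 (parallel, both between nodes 0 and 1) = 1/(1/270 + 1/11000) = 263.5 Ω
  Rs1 = R2 + Rp1 (series, joined only at node 1) = 110 + 263.5 = 373.5 Ω
  Rp2 = R4 ‖ Rs1 (parallel, both between nodes 0 and 2) = 1/(1/36 + 1/373.5) = 32.84 Ω
R_th = 32.84 Ω

Final answer: V_th = 2.059 V, R_th = 32.84 Ω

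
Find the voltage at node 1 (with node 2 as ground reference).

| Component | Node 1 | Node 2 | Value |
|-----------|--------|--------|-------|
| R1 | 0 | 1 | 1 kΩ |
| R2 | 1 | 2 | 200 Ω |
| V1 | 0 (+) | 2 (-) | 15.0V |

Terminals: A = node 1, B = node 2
Nodal analysis, taking node 2 as the 0 V reference.
Source V1 fixes V_0 = 15 V.
KCL at each unknown node (sum of currents leaving = 0; resistances in Ω):
  Node 1: (V_1 - 15)/1000 + (V_1 - 0)/200 = 0
Collecting terms: 0.006 × V_1 = 0.015  =>  V_1 = 2.5 V
The requested potential is V_1 = 2.5 V.

Final answer: V_1 = 2.5 V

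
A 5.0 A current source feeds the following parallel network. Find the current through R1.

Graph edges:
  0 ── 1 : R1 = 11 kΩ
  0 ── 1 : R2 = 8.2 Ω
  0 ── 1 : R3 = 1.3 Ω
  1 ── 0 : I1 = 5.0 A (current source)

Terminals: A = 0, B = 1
All resistors sit directly between nodes 0 and 1, so they are in parallel and share one voltage V; the full source current 5 A splits among them.
1/R_par = 1/11000 + 1/8.2 + 1/1.3 = 0.8913 S  =>  R_par = 1.122 Ω
V = I × R_par = 5 × 1.122 = 5.61 V
I_R1 = V/R1 = 5.61/11000 = 0.00051 A

Final answer: 0.00051 A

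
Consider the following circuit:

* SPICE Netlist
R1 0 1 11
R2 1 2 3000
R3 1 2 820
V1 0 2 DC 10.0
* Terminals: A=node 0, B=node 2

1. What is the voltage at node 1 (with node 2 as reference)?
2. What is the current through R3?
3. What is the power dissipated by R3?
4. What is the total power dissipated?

Nodal analysis, taking node 2 as the 0 V reference.
Source V1 fixes V_0 = 10 V.
KCL at each unknown node (sum of currents leaving = 0; resistances in Ω):
  Node 1: (V_1 - 10)/11 + (V_1 - 0)/3000 + (V_1 - 0)/820 = 0
Collecting terms: 0.09246 × V_1 = 0.9091  =>  V_1 = 9.832 V
Part 1:
  Read off the nodal solution: V_1 = 9.832 V
Part 2:
  I_R3 = (V_1 - V_2)/R3 = (9.832 - 0)/820 = 0.01199 A
  Magnitude: I_R3 = 0.01199 A
Part 3:
  I_R3 = (V_1 - V_2)/R3 = (9.832 - 0)/820 = 0.01199 A
  P_R3 = I_R3² × R3 = (0.01199)² × 820 = 0.1179 W
Part 4:
  Power in each resistor, P = (ΔV)²/R:
    P_R1 = (10 - 9.832)²/11 = 0.002564 W
    P_R2 = (9.832 - 0)²/3000 = 0.03222 W
    P_R3 = (9.832 - 0)²/820 = 0.1179 W
  P_total = P_R1 + P_R2 + P_R3 = 0.1527 W

Final answers:
1. V_1 = 9.832 V
2. I_R3 = 0.01199 A
3. P_R3 = 0.1179 W
4. P_total = 0.1527 W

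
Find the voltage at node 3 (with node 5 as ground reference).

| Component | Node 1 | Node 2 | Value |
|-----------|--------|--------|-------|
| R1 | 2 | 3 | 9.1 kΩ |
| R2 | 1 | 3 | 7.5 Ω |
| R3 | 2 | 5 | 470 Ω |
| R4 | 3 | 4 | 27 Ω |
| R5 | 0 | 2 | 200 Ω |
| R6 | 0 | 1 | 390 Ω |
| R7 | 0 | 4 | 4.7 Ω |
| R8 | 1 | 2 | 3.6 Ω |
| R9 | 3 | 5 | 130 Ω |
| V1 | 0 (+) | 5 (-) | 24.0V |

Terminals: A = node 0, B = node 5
Nodal analysis, taking node 5 as the 0 V reference.
Source V1 fixes V_0 = 24 V.
KCL at each unknown node (sum of currents leaving = 0; resistances in Ω):
  Node 1: (V_1 - V_3)/7.5 + (V_1 - 24)/390 + (V_1 - V_2)/3.6 = 0
  Node 2: (V_2 - V_3)/9100 + (V_2 - 0)/470 + (V_2 - 24)/200 + (V_2 - V_1)/3.6 = 0
  Node 3: (V_3 - V_2)/9100 + (V_3 - V_1)/7.5 + (V_3 - V_4)/27 + (V_3 - 0)/130 = 0
  Node 4: (V_4 - V_3)/27 + (V_4 - 24)/4.7 = 0
Collecting terms (coefficients in siemens):
  0.4137·V_1 - 0.2778·V_2 - 0.1333·V_3 = 0.06154
  0.285·V_2 - 0.2778·V_1 - 0.0001099·V_3 = 0.12
  0.1782·V_3 - 0.1333·V_1 - 0.0001099·V_2 - 0.03704·V_4 = 0
  0.2498·V_4 - 0.03704·V_3 = 5.106
Solving these 4 simultaneous equations (Gaussian elimination) gives:
  V_1 = 19.17 V, V_2 = 19.11 V, V_3 = 19.2 V, V_4 = 23.29 V
The requested potential is V_3 = 19.2 V.

Final answer: V_3 = 19.2 V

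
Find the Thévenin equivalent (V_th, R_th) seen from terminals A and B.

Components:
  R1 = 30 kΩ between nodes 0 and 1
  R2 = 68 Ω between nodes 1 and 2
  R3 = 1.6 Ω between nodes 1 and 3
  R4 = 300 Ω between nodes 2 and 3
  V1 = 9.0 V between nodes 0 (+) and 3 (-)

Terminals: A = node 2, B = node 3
Step 1 — V_th is the open-circuit voltage V_A - V_B (nothing connected across the terminals).
Nodal analysis, taking node 3 as the 0 V reference.
Source V1 fixes V_0 = 9 V.
KCL at each unknown node (sum of currents leaving = 0; resistances in Ω):
  Node 1: (V_1 - 9)/30000 + (V_1 - V_2)/68 + (V_1 - 0)/1.6 = 0
  Node 2: (V_2 - V_1)/68 + (V_2 - 0)/300 = 0
Collecting terms (coefficients in siemens):
  0.6397·V_1 - 0.01471·V_2 = 0.0003
  0.01804·V_2 - 0.01471·V_1 = 0
Determinant D = (0.6397)(0.01804) - (-0.01471)(-0.01471) = 0.01132
V_1 = [(0.0003)(0.01804) - (-0.01471)(0)]/D = 0.0004779 V
V_2 = [(0.6397)(0) - (0.0003)(-0.01471)]/D = 0.0003896 V
V_th = V_2 - V_3 = 0.0003896 - 0 = 0.0003896 V
Step 2 — R_th: zero the source — replace V1 by a short circuit (node 3 merges into node 0) — and find the resistance seen between A (node 2) and B (node 0).
Reduce the network between node 2 (A) and node 0 (B) by series/parallel combination:
  Rp1 = R1 ‖ R3 (parallel, both between nodes 0 and 1) = 1/(1/30000 + 1/1.6) = 1.6 Ω
  Rs1 = R2 + Rp1 (series, joined only at node 1) = 68 + 1.6 = 69.6 Ω
  Rp2 = R4 ‖ Rs1 (parallel, both between nodes 0 and 2) = 1/(1/300 + 1/69.6) = 56.49 Ω
R_th = 56.49 Ω

Final answer: V_th = 0.0003896 V, R_th = 56.49 Ω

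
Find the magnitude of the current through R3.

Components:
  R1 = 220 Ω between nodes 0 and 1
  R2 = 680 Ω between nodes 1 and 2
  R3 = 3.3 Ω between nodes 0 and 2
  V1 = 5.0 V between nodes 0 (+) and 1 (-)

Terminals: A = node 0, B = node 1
Nodal analysis, taking node 1 as the 0 V reference.
Source V1 fixes V_0 = 5 V.
KCL at each unknown node (sum of currents leaving = 0; resistances in Ω):
  Node 2: (V_2 - 0)/680 + (V_2 - 5)/3.3 = 0
Collecting terms: 0.3045 × V_2 = 1.515  =>  V_2 = 4.976 V
I_R3 = (V_0 - V_2)/R3 = (5 - 4.976)/3.3 = 0.007317 A
|I_R3| = 0.007317 A

Final answer: |I_R3| = 0.007317 A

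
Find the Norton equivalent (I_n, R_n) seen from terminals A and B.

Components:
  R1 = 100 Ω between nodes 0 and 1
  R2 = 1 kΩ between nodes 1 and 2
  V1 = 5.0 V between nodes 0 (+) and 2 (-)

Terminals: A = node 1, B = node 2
Find the Thévenin equivalent first; then I_n = V_th/R_th and R_n = R_th.
Step 1 — V_th is the open-circuit voltage V_A - V_B (nothing connected across the terminals).
Nodal analysis, taking node 2 as the 0 V reference.
Source V1 fixes V_0 = 5 V.
KCL at each unknown node (sum of currents leaving = 0; resistances in Ω):
  Node 1: (V_1 - 5)/100 + (V_1 - 0)/1000 = 0
Collecting terms: 0.011 × V_1 = 0.05  =>  V_1 = 4.545 V
V_th = V_1 - V_2 = 4.545 - 0 = 4.545 V
Step 2 — R_th: zero the source — replace V1 by a short circuit (node 2 merges into node 0) — and find the resistance seen between A (node 1) and B (node 0).
Reduce the network between node 1 (A) and node 0 (B) by series/parallel combination:
  Rp1 = R1 ‖ R2 (parallel, both between nodes 0 and 1) = 1/(1/100 + 1/1000) = 90.91 Ω
R_th = 90.91 Ω
I_n = V_th/R_th = 4.545/90.91 = 0.05 A, and R_n = R_th = 90.91 Ω

Final answer: I_n = 0.05 A, R_n = 90.91 Ω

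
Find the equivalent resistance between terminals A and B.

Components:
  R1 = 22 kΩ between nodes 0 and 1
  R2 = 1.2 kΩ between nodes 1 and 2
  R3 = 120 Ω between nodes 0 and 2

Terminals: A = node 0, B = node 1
Reduce the network between node 0 (A) and node 1 (B) by series/parallel combination:
  Rs1 = R3 + R2 (series, joined only at node 2) = 120 + 1200 = 1320 Ω
  Rp1 = R1 ‖ Rs1 (parallel, both between nodes 0 and 1) = 1/(1/22000 + 1/1320) = 1245 Ω
R_eq = 1.245 kΩ

Final answer: 1.245 kΩ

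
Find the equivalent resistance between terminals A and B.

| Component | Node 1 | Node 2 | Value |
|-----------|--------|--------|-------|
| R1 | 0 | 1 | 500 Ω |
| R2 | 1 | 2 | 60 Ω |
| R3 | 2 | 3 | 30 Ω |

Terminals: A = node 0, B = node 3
Reduce the network between node 0 (A) and node 3 (B) by series/parallel combination:
  Rs1 = R1 + R2 (series, joined only at node 1) = 500 + 60 = 560 Ω
  Rs2 = R3 + Rs1 (series, joined only at node 2) = 30 + 560 = 590 Ω
R_eq = 590 Ω

Final answer: 590 Ω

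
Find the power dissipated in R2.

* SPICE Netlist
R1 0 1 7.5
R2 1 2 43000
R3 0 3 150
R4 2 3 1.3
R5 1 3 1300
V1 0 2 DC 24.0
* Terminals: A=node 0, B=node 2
Nodal analysis, taking node 2 as the 0 V reference.
Source V1 fixes V_0 = 24 V.
KCL at each unknown node (sum of currents leaving = 0; resistances in Ω):
  Node 1: (V_1 - 24)/7.5 + (V_1 - 0)/43000 + (V_1 - V_3)/1300 = 0
  Node 3: (V_3 - 24)/150 + (V_3 - 0)/1.3 + (V_3 - V_1)/1300 = 0
Collecting terms (coefficients in siemens):
  0.1341·V_1 - 0.0007692·V_3 = 3.2
  0.7767·V_3 - 0.0007692·V_1 = 0.16
Determinant D = (0.1341)(0.7767) - (-0.0007692)(-0.0007692) = 0.1042
V_1 = [(3.2)(0.7767) - (-0.0007692)(0.16)]/D = 23.86 V
V_3 = [(0.1341)(0.16) - (3.2)(-0.0007692)]/D = 0.2296 V
I_R2 = (V_1 - V_2)/R2 = (23.86 - 0)/43000 = 0.0005549 A
P_R2 = I_R2² × R2 = (0.0005549)² × 43000 = 0.01324 W

Final answer: 0.01324 W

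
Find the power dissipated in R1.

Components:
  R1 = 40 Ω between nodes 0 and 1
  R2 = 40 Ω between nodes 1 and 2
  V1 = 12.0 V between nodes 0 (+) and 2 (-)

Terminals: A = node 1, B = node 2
Nodal analysis, taking node 2 as the 0 V reference.
Source V1 fixes V_0 = 12 V.
KCL at each unknown node (sum of currents leaving = 0; resistances in Ω):
  Node 1: (V_1 - 12)/40 + (V_1 - 0)/40 = 0
Collecting terms: 0.05 × V_1 = 0.3  =>  V_1 = 6 V
I_R1 = (V_0 - V_1)/R1 = (12 - 6)/40 = 0.15 A
P_R1 = I_R1² × R1 = (0.15)² × 40 = 0.9 W

Final answer: 0.9 W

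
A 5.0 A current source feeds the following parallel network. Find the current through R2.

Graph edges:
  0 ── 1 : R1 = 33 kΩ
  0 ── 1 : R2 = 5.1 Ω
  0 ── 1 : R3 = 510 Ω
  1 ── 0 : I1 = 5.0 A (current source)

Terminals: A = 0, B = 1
All resistors sit directly between nodes 0 and 1, so they are in parallel and share one voltage V; the full source current 5 A splits among them.
1/R_par = 1/33000 + 1/5.1 + 1/510 = 0.1981 S  =>  R_par = 5.049 Ω
V = I × R_par = 5 × 5.049 = 25.24 V
I_R2 = V/R2 = 25.24/5.1 = 4.95 A

Final answer: 4.95 A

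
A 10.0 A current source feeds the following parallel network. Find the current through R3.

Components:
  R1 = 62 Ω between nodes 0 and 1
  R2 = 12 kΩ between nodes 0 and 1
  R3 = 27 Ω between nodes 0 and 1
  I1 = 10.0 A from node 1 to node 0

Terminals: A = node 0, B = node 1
All resistors sit directly between nodes 0 and 1, so they are in parallel and share one voltage V; the full source current 10 A splits among them.
1/R_par = 1/62 + 1/12000 + 1/27 = 0.05325 S  =>  R_par = 18.78 Ω
V = I × R_par = 10 × 18.78 = 187.8 V
I_R3 = V/R3 = 187.8/27 = 6.955 A

Final answer: 6.955 A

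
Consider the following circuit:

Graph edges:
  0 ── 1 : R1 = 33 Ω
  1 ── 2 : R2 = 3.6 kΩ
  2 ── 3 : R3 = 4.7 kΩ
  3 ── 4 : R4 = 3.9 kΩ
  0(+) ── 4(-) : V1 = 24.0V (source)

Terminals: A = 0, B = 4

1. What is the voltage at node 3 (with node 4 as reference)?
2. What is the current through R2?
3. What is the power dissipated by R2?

Nodal analysis, taking node 4 as the 0 V reference.
Source V1 fixes V_0 = 24 V.
KCL at each unknown node (sum of currents leaving = 0; resistances in Ω):
  Node 1: (V_1 - 24)/33 + (V_1 - V_2)/3600 = 0
  Node 2: (V_2 - V_1)/3600 + (V_2 - V_3)/4700 = 0
  Node 3: (V_3 - V_2)/4700 + (V_3 - 0)/3900 = 0
Collecting terms (coefficients in siemens):
  0.03058·V_1 - 0.0002778·V_2 = 0.7273
  0.0004905·V_2 - 0.0002778·V_1 - 0.0002128·V_3 = 0
  0.0004692·V_3 - 0.0002128·V_2 = 0
Solving these 3 simultaneous equations (Gaussian elimination) gives:
  V_1 = 23.94 V, V_2 = 16.87 V, V_3 = 7.651 V
Part 1:
  Read off the nodal solution: V_3 = 7.651 V
Part 2:
  I_R2 = (V_1 - V_2)/R2 = (23.94 - 16.87)/3600 = 0.001962 A
  Magnitude: I_R2 = 0.001962 A
Part 3:
  I_R2 = (V_1 - V_2)/R2 = (23.94 - 16.87)/3600 = 0.001962 A
  P_R2 = I_R2² × R2 = (0.001962)² × 3600 = 0.01386 W

Final answers:
1. V_3 = 7.651 V
2. I_R2 = 0.001962 A
3. P_R2 = 0.01386 W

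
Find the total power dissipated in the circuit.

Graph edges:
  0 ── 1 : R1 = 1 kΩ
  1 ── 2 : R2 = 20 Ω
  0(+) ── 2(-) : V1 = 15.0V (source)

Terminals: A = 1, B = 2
Nodal analysis, taking node 2 as the 0 V reference.
Source V1 fixes V_0 = 15 V.
KCL at each unknown node (sum of currents leaving = 0; resistances in Ω):
  Node 1: (V_1 - 15)/1000 + (V_1 - 0)/20 = 0
Collecting terms: 0.051 × V_1 = 0.015  =>  V_1 = 0.2941 V
Power in each resistor, P = (ΔV)²/R:
  P_R1 = (15 - 0.2941)²/1000 = 0.2163 W
  P_R2 = (0.2941 - 0)²/20 = 0.004325 W
P_total = P_R1 + P_R2 = 0.2206 W

Final answer: 0.2206 W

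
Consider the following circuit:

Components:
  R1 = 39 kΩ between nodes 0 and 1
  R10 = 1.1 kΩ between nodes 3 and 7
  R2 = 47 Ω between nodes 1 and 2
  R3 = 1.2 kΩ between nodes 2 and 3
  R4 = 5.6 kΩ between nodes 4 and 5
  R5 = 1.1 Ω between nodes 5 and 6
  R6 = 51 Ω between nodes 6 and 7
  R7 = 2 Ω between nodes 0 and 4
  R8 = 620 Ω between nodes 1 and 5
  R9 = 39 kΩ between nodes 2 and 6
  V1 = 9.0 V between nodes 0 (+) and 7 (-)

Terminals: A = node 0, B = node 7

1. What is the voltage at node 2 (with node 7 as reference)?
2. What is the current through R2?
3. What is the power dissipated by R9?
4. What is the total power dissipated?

Nodal analysis, taking node 7 as the 0 V reference.
Source V1 fixes V_0 = 9 V.
KCL at each unknown node (sum of currents leaving = 0; resistances in Ω):
  Node 1: (V_1 - 9)/39000 + (V_1 - V_2)/47 + (V_1 - V_5)/620 = 0
  Node 2: (V_2 - V_1)/47 + (V_2 - V_3)/1200 + (V_2 - V_6)/39000 = 0
  Node 3: (V_3 - V_2)/1200 + (V_3 - 0)/1100 = 0
  Node 4: (V_4 - V_5)/5600 + (V_4 - 9)/2 = 0
  Node 5: (V_5 - V_4)/5600 + (V_5 - V_6)/1.1 + (V_5 - V_1)/620 = 0
  Node 6: (V_6 - V_5)/1.1 + (V_6 - 0)/51 + (V_6 - V_2)/39000 = 0
Collecting terms (coefficients in siemens):
  0.02292·V_1 - 0.02128·V_2 - 0.001613·V_5 = 0.0002308
  0.02214·V_2 - 0.02128·V_1 - 0.0008333·V_3 - 0.00002564·V_6 = 0
  0.001742·V_3 - 0.0008333·V_2 = 0
  0.5002·V_4 - 0.0001786·V_5 = 4.5
  0.9109·V_5 - 0.001613·V_1 - 0.0001786·V_4 - 0.9091·V_6 = 0
  0.9287·V_6 - 0.00002564·V_2 - 0.9091·V_5 = 0
Solving these 6 simultaneous equations (Gaussian elimination) gives:
  V_1 = 0.1815 V, V_2 = 0.1777 V, V_3 = 0.085 V, V_4 = 8.997 V
  V_5 = 0.09061 V, V_6 = 0.0887 V
Part 1:
  Read off the nodal solution: V_2 = 0.1777 V
Part 2:
  I_R2 = (V_1 - V_2)/R2 = (0.1815 - 0.1777)/47 = 0.00007956 A
  Magnitude: I_R2 = 0.00007956 A
Part 3:
  I_R9 = (V_2 - V_6)/R9 = (0.1777 - 0.0887)/39000 = 0.000002283 A
  P_R9 = I_R9² × R9 = (0.000002283)² × 39000 = 0.0000002033 W
Part 4:
  Power in each resistor, P = (ΔV)²/R:
    P_R1 = (9 - 0.1815)²/39000 = 0.001994 W
    P_R2 = (0.1815 - 0.1777)²/47 = 0.0000002975 W
    P_R3 = (0.1777 - 0.085)²/1200 = 0.000007166 W
    P_R4 = (8.997 - 0.09061)²/5600 = 0.01416 W
    P_R5 = (0.09061 - 0.0887)²/1.1 = 0.000003319 W
    P_R6 = (0.0887 - 0)²/51 = 0.0001543 W
    P_R7 = (9 - 8.997)²/2 = 0.000005059 W
    P_R8 = (0.1815 - 0.09061)²/620 = 0.00001332 W
    P_R9 = (0.1777 - 0.0887)²/39000 = 0.0000002033 W
    P_R10 = (0.085 - 0)²/1100 = 0.000006569 W
  P_total = P_R1 + P_R2 + P_R3 + P_R4 + P_R5 + P_R6 + P_R7 + P_R8 + P_R9 + P_R10 = 0.01635 W

Final answers:
1. V_2 = 0.1777 V
2. I_R2 = 7.956e-05 A
3. P_R9 = 2.033e-07 W
4. P_total = 0.01635 W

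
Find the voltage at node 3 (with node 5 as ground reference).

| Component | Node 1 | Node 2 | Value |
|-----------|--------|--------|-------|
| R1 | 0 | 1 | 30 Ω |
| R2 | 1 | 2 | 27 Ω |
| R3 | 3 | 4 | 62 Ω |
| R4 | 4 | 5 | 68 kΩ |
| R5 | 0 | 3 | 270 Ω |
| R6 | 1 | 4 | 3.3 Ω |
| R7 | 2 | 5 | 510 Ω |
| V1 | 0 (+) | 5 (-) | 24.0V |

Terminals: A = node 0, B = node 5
Nodal analysis, taking node 5 as the 0 V reference.
Source V1 fixes V_0 = 24 V.
KCL at each unknown node (sum of currents leaving = 0; resistances in Ω):
  Node 1: (V_1 - 24)/30 + (V_1 - V_2)/27 + (V_1 - V_4)/3.3 = 0
  Node 2: (V_2 - V_1)/27 + (V_2 - 0)/510 = 0
  Node 3: (V_3 - V_4)/62 + (V_3 - 24)/270 = 0
  Node 4: (V_4 - V_3)/62 + (V_4 - 0)/68000 + (V_4 - V_1)/3.3 = 0
Collecting terms (coefficients in siemens):
  0.3734·V_1 - 0.03704·V_2 - 0.303·V_4 = 0.8
  0.039·V_2 - 0.03704·V_1 = 0
  0.01983·V_3 - 0.01613·V_4 = 0.08889
  0.3192·V_4 - 0.303·V_1 - 0.01613·V_3 = 0
Solving these 4 simultaneous equations (Gaussian elimination) gives:
  V_1 = 22.82 V, V_2 = 21.67 V, V_3 = 23.05 V, V_4 = 22.83 V
The requested potential is V_3 = 23.05 V.

Final answer: V_3 = 23.05 V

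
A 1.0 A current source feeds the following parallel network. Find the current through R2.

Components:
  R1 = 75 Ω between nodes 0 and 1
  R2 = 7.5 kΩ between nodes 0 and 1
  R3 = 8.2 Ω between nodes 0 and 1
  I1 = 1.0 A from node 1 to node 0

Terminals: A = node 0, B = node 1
All resistors sit directly between nodes 0 and 1, so they are in parallel and share one voltage V; the full source current 1 A splits among them.
1/R_par = 1/75 + 1/7500 + 1/8.2 = 0.1354 S  =>  R_par = 7.385 Ω
V = I × R_par = 1 × 7.385 = 7.385 V
I_R2 = V/R2 = 7.385/7500 = 0.0009846 A

Final answer: 0.0009846 A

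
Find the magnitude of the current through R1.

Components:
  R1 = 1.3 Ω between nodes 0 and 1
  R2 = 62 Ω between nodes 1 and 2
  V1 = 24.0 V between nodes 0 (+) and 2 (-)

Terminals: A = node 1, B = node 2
Nodal analysis, taking node 2 as the 0 V reference.
Source V1 fixes V_0 = 24 V.
KCL at each unknown node (sum of currents leaving = 0; resistances in Ω):
  Node 1: (V_1 - 24)/1.3 + (V_1 - 0)/62 = 0
Collecting terms: 0.7854 × V_1 = 18.46  =>  V_1 = 23.51 V
I_R1 = (V_0 - V_1)/R1 = (24 - 23.51)/1.3 = 0.3791 A
|I_R1| = 0.3791 A

Final answer: |I_R1| = 0.3791 A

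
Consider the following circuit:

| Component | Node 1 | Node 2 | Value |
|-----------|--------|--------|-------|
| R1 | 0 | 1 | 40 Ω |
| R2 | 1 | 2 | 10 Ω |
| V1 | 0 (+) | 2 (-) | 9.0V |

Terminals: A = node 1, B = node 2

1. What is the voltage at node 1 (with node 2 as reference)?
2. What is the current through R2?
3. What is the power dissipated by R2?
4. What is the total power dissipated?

Nodal analysis, taking node 2 as the 0 V reference.
Source V1 fixes V_0 = 9 V.
KCL at each unknown node (sum of currents leaving = 0; resistances in Ω):
  Node 1: (V_1 - 9)/40 + (V_1 - 0)/10 = 0
Collecting terms: 0.125 × V_1 = 0.225  =>  V_1 = 1.8 V
Part 1:
  Read off the nodal solution: V_1 = 1.8 V
Part 2:
  I_R2 = (V_1 - V_2)/R2 = (1.8 - 0)/10 = 0.18 A
  Magnitude: I_R2 = 0.18 A
Part 3:
  I_R2 = (V_1 - V_2)/R2 = (1.8 - 0)/10 = 0.18 A
  P_R2 = I_R2² × R2 = (0.18)² × 10 = 0.324 W
Part 4:
  Power in each resistor, P = (ΔV)²/R:
    P_R1 = (9 - 1.8)²/40 = 1.296 W
    P_R2 = (1.8 - 0)²/10 = 0.324 W
  P_total = P_R1 + P_R2 = 1.62 W

Final answers:
1. V_1 = 1.8 V
2. I_R2 = 0.18 A
3. P_R2 = 0.324 W
4. P_total = 1.62 W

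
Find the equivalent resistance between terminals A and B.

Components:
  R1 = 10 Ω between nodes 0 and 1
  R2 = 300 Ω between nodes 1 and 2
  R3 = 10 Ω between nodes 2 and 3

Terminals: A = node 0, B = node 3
Reduce the network between node 0 (A) and node 3 (B) by series/parallel combination:
  Rs1 = R1 + R2 (series, joined only at node 1) = 10 + 300 = 310 Ω
  Rs2 = R3 + Rs1 (series, joined only at node 2) = 10 + 310 = 320 Ω
R_eq = 320 Ω

Final answer: 320 Ω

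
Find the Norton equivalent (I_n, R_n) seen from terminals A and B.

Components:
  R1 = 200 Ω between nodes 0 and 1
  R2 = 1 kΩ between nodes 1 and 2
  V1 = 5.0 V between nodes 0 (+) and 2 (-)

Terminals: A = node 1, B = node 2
Find the Thévenin equivalent first; then I_n = V_th/R_th and R_n = R_th.
Step 1 — V_th is the open-circuit voltage V_A - V_B (nothing connected across the terminals).
Nodal analysis, taking node 2 as the 0 V reference.
Source V1 fixes V_0 = 5 V.
KCL at each unknown node (sum of currents leaving = 0; resistances in Ω):
  Node 1: (V_1 - 5)/200 + (V_1 - 0)/1000 = 0
Collecting terms: 0.006 × V_1 = 0.025  =>  V_1 = 4.167 V
V_th = V_1 - V_2 = 4.167 - 0 = 4.167 V
Step 2 — R_th: zero the source — replace V1 by a short circuit (node 2 merges into node 0) — and find the resistance seen between A (node 1) and B (node 0).
Reduce the network between node 1 (A) and node 0 (B) by series/parallel combination:
  Rp1 = R1 ‖ R2 (parallel, both between nodes 0 and 1) = 1/(1/200 + 1/1000) = 166.7 Ω
R_th = 166.7 Ω
I_n = V_th/R_th = 4.167/166.7 = 0.025 A, and R_n = R_th = 166.7 Ω

Final answer: I_n = 0.025 A, R_n = 166.7 Ω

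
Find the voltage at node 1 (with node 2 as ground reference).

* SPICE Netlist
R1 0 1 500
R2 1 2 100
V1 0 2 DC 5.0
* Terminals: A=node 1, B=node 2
Nodal analysis, taking node 2 as the 0 V reference.
Source V1 fixes V_0 = 5 V.
KCL at each unknown node (sum of currents leaving = 0; resistances in Ω):
  Node 1: (V_1 - 5)/500 + (V_1 - 0)/100 = 0
Collecting terms: 0.012 × V_1 = 0.01  =>  V_1 = 0.8333 V
The requested potential is V_1 = 0.8333 V.

Final answer: V_1 = 0.8333 V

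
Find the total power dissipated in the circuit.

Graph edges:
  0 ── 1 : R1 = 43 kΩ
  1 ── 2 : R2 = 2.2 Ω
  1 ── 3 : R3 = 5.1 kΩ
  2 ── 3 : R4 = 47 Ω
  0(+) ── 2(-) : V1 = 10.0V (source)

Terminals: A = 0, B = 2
Nodal analysis, taking node 2 as the 0 V reference.
Source V1 fixes V_0 = 10 V.
KCL at each unknown node (sum of currents leaving = 0; resistances in Ω):
  Node 1: (V_1 - 10)/43000 + (V_1 - 0)/2.2 + (V_1 - V_3)/5100 = 0
  Node 3: (V_3 - V_1)/5100 + (V_3 - 0)/47 = 0
Collecting terms (coefficients in siemens):
  0.4548·V_1 - 0.0001961·V_3 = 0.0002326
  0.02147·V_3 - 0.0001961·V_1 = 0
Determinant D = (0.4548)(0.02147) - (-0.0001961)(-0.0001961) = 0.009765
V_1 = [(0.0002326)(0.02147) - (-0.0001961)(0)]/D = 0.0005114 V
V_3 = [(0.4548)(0) - (0.0002326)(-0.0001961)]/D = 0.00000467 V
Power in each resistor, P = (ΔV)²/R:
  P_R1 = (10 - 0.0005114)²/43000 = 0.002325 W
  P_R2 = (0.0005114 - 0)²/2.2 = 0.0000001189 W
  P_R3 = (0.0005114 - 0.00000467)²/5100 = 0.00000000005034 W
  P_R4 = (0 - 0.00000467)²/47 = 0.000000000000464 W
P_total = P_R1 + P_R2 + P_R3 + P_R4 = 0.002325 W

Final answer: 0.002325 W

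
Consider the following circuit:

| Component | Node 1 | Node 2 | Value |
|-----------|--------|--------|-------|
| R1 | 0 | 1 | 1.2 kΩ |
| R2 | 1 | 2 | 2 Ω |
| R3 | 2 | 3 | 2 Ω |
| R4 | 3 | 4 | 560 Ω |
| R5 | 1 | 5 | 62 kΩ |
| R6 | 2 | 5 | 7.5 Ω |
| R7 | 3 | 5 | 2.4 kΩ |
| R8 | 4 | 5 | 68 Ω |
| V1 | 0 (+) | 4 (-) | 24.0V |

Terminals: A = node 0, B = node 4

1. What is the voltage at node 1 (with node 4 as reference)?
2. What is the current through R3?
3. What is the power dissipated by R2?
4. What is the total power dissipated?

Nodal analysis, taking node 4 as the 0 V reference.
Source V1 fixes V_0 = 24 V.
KCL at each unknown node (sum of currents leaving = 0; resistances in Ω):
  Node 1: (V_1 - 24)/1200 + (V_1 - V_2)/2 + (V_1 - V_5)/62000 = 0
  Node 2: (V_2 - V_1)/2 + (V_2 - V_3)/2 + (V_2 - V_5)/7.5 = 0
  Node 3: (V_3 - V_2)/2 + (V_3 - 0)/560 + (V_3 - V_5)/2400 = 0
  Node 5: (V_5 - V_1)/62000 + (V_5 - V_2)/7.5 + (V_5 - V_3)/2400 + (V_5 - 0)/68 = 0
Collecting terms (coefficients in siemens):
  0.5008·V_1 - 0.5·V_2 - 0.00001613·V_5 = 0.02
  1.133·V_2 - 0.5·V_1 - 0.5·V_3 - 0.1333·V_5 = 0
  0.5022·V_3 - 0.5·V_2 - 0.0004167·V_5 = 0
  0.1485·V_5 - 0.00001613·V_1 - 0.1333·V_2 - 0.0004167·V_3 = 0
Solving these 4 simultaneous equations (Gaussian elimination) gives:
  V_1 = 1.297 V, V_2 = 1.259 V, V_3 = 1.254 V, V_5 = 1.134 V
Part 1:
  Read off the nodal solution: V_1 = 1.297 V
Part 2:
  I_R3 = (V_2 - V_3)/R3 = (1.259 - 1.254)/2 = 0.00229 A
  Magnitude: I_R3 = 0.00229 A
Part 3:
  I_R2 = (V_1 - V_2)/R2 = (1.297 - 1.259)/2 = 0.01892 A
  P_R2 = I_R2² × R2 = (0.01892)² × 2 = 0.0007157 W
Part 4:
  Power in each resistor, P = (ΔV)²/R:
    P_R1 = (24 - 1.297)²/1200 = 0.4295 W
    P_R2 = (1.297 - 1.259)²/2 = 0.0007157 W
    P_R3 = (1.259 - 1.254)²/2 = 0.00001049 W
    P_R4 = (1.254 - 0)²/560 = 0.00281 W
    P_R5 = (1.297 - 1.134)²/62000 = 0.0000004261 W
    P_R6 = (1.259 - 1.134)²/7.5 = 0.002073 W
    P_R7 = (1.254 - 1.134)²/2400 = 0.000006012 W
    P_R8 = (0 - 1.134)²/68 = 0.01892 W
  P_total = P_R1 + P_R2 + P_R3 + P_R4 + P_R5 + P_R6 + P_R7 + P_R8 = 0.4541 W

Final answers:
1. V_1 = 1.297 V
2. I_R3 = 0.00229 A
3. P_R2 = 0.0007157 W
4. P_total = 0.4541 W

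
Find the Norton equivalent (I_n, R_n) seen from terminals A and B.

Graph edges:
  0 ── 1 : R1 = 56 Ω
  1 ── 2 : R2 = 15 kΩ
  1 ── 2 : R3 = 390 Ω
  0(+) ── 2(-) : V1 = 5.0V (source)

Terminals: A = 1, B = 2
Find the Thévenin equivalent first; then I_n = V_th/R_th and R_n = R_th.
Step 1 — V_th is the open-circuit voltage V_A - V_B (nothing connected across the terminals).
Nodal analysis, taking node 2 as the 0 V reference.
Source V1 fixes V_0 = 5 V.
KCL at each unknown node (sum of currents leaving = 0; resistances in Ω):
  Node 1: (V_1 - 5)/56 + (V_1 - 0)/15000 + (V_1 - 0)/390 = 0
Collecting terms: 0.02049 × V_1 = 0.08929  =>  V_1 = 4.358 V
V_th = V_1 - V_2 = 4.358 - 0 = 4.358 V
Step 2 — R_th: zero the source — replace V1 by a short circuit (node 2 merges into node 0) — and find the resistance seen between A (node 1) and B (node 0).
Reduce the network between node 1 (A) and node 0 (B) by series/parallel combination:
  Rp1 = R1 ‖ R2 ‖ R3 (parallel, all between nodes 0 and 1) = 1/(1/56 + 1/15000 + 1/390) = 48.81 Ω
R_th = 48.81 Ω
I_n = V_th/R_th = 4.358/48.81 = 0.08929 A, and R_n = R_th = 48.81 Ω

Final answer: I_n = 0.08929 A, R_n = 48.81 Ω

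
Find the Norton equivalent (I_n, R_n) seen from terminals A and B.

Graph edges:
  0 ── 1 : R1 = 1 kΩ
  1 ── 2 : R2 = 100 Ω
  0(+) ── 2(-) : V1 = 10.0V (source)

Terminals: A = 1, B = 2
Find the Thévenin equivalent first; then I_n = V_th/R_th and R_n = R_th.
Step 1 — V_th is the open-circuit voltage V_A - V_B (nothing connected across the terminals).
Nodal analysis, taking node 2 as the 0 V reference.
Source V1 fixes V_0 = 10 V.
KCL at each unknown node (sum of currents leaving = 0; resistances in Ω):
  Node 1: (V_1 - 10)/1000 + (V_1 - 0)/100 = 0
Collecting terms: 0.011 × V_1 = 0.01  =>  V_1 = 0.9091 V
V_th = V_1 - V_2 = 0.9091 - 0 = 0.9091 V
Step 2 — R_th: zero the source — replace V1 by a short circuit (node 2 merges into node 0) — and find the resistance seen between A (node 1) and B (node 0).
Reduce the network between node 1 (A) and node 0 (B) by series/parallel combination:
  Rp1 = R1 ‖ R2 (parallel, both between nodes 0 and 1) = 1/(1/1000 + 1/100) = 90.91 Ω
R_th = 90.91 Ω
I_n = V_th/R_th = 0.9091/90.91 = 0.01 A, and R_n = R_th = 90.91 Ω

Final answer: I_n = 0.01 A, R_n = 90.91 Ω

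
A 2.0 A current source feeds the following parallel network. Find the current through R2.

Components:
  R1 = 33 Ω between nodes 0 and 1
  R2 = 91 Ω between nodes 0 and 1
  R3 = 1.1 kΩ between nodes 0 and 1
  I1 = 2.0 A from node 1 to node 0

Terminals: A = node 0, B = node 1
All resistors sit directly between nodes 0 and 1, so they are in parallel and share one voltage V; the full source current 2 A splits among them.
1/R_par = 1/33 + 1/91 + 1/1100 = 0.0422 S  =>  R_par = 23.7 Ω
V = I × R_par = 2 × 23.7 = 47.39 V
I_R2 = V/R2 = 47.39/91 = 0.5208 A

Final answer: 0.5208 A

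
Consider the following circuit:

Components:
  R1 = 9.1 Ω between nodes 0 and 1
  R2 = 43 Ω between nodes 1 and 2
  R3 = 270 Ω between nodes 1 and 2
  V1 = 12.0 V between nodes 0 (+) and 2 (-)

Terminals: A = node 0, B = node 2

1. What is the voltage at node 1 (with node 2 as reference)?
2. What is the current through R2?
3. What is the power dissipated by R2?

Nodal analysis, taking node 2 as the 0 V reference.
Source V1 fixes V_0 = 12 V.
KCL at each unknown node (sum of currents leaving = 0; resistances in Ω):
  Node 1: (V_1 - 12)/9.1 + (V_1 - 0)/43 + (V_1 - 0)/270 = 0
Collecting terms: 0.1368 × V_1 = 1.319  =>  V_1 = 9.636 V
Part 1:
  Read off the nodal solution: V_1 = 9.636 V
Part 2:
  I_R2 = (V_1 - V_2)/R2 = (9.636 - 0)/43 = 0.2241 A
  Magnitude: I_R2 = 0.2241 A
Part 3:
  I_R2 = (V_1 - V_2)/R2 = (9.636 - 0)/43 = 0.2241 A
  P_R2 = I_R2² × R2 = (0.2241)² × 43 = 2.159 W

Final answers:
1. V_1 = 9.636 V
2. I_R2 = 0.2241 A
3. P_R2 = 2.159 W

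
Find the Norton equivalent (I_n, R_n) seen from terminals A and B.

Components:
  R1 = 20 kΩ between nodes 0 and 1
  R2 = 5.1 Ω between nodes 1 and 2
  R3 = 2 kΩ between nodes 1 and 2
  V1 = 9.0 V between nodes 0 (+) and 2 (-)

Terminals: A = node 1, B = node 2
Find the Thévenin equivalent first; then I_n = V_th/R_th and R_n = R_th.
Step 1 — V_th is the open-circuit voltage V_A - V_B (nothing connected across the terminals).
Nodal analysis, taking node 2 as the 0 V reference.
Source V1 fixes V_0 = 9 V.
KCL at each unknown node (sum of currents leaving = 0; resistances in Ω):
  Node 1: (V_1 - 9)/20000 + (V_1 - 0)/5.1 + (V_1 - 0)/2000 = 0
Collecting terms: 0.1966 × V_1 = 0.00045  =>  V_1 = 0.002289 V
V_th = V_1 - V_2 = 0.002289 - 0 = 0.002289 V
Step 2 — R_th: zero the source — replace V1 by a short circuit (node 2 merges into node 0) — and find the resistance seen between A (node 1) and B (node 0).
Reduce the network between node 1 (A) and node 0 (B) by series/parallel combination:
  Rp1 = R1 ‖ R2 ‖ R3 (parallel, all between nodes 0 and 1) = 1/(1/20000 + 1/5.1 + 1/2000) = 5.086 Ω
R_th = 5.086 Ω
I_n = V_th/R_th = 0.002289/5.086 = 0.00045 A, and R_n = R_th = 5.086 Ω

Final answer: I_n = 0.00045 A, R_n = 5.086 Ω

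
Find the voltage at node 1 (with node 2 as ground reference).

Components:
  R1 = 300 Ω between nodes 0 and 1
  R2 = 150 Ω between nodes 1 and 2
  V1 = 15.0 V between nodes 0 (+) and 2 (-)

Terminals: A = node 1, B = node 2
Nodal analysis, taking node 2 as the 0 V reference.
Source V1 fixes V_0 = 15 V.
KCL at each unknown node (sum of currents leaving = 0; resistances in Ω):
  Node 1: (V_1 - 15)/300 + (V_1 - 0)/150 = 0
Collecting terms: 0.01 × V_1 = 0.05  =>  V_1 = 5 V
The requested potential is V_1 = 5 V.

Final answer: V_1 = 5 V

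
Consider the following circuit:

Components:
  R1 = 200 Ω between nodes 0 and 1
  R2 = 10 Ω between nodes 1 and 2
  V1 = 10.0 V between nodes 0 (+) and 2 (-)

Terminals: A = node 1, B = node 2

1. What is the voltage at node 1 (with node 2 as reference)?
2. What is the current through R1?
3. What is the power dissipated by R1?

Nodal analysis, taking node 2 as the 0 V reference.
Source V1 fixes V_0 = 10 V.
KCL at each unknown node (sum of currents leaving = 0; resistances in Ω):
  Node 1: (V_1 - 10)/200 + (V_1 - 0)/10 = 0
Collecting terms: 0.105 × V_1 = 0.05  =>  V_1 = 0.4762 V
Part 1:
  Read off the nodal solution: V_1 = 0.4762 V
Part 2:
  I_R1 = (V_0 - V_1)/R1 = (10 - 0.4762)/200 = 0.04762 A
  Magnitude: I_R1 = 0.04762 A
Part 3:
  I_R1 = (V_0 - V_1)/R1 = (10 - 0.4762)/200 = 0.04762 A
  P_R1 = I_R1² × R1 = (0.04762)² × 200 = 0.4535 W

Final answers:
1. V_1 = 0.4762 V
2. I_R1 = 0.04762 A
3. P_R1 = 0.4535 W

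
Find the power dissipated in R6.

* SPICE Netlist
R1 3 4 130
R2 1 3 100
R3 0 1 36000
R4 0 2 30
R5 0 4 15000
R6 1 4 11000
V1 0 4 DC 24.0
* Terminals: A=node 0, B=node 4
Nodal analysis, taking node 4 as the 0 V reference.
Source V1 fixes V_0 = 24 V.
KCL at each unknown node (sum of currents leaving = 0; resistances in Ω):
  Node 1: (V_1 - V_3)/100 + (V_1 - 24)/36000 + (V_1 - 0)/11000 = 0
  Node 2: (V_2 - 24)/30 = 0
  Node 3: (V_3 - 0)/130 + (V_3 - V_1)/100 = 0
Collecting terms (coefficients in siemens):
  0.01012·V_1 - 0.01·V_3 = 0.0006667
  0.03333·V_2 = 0.8
  0.01769·V_3 - 0.01·V_1 = 0
Solving these 3 simultaneous equations (Gaussian elimination) gives:
  V_1 = 0.1493 V, V_2 = 24 V, V_3 = 0.08436 V
I_R6 = (V_1 - V_4)/R6 = (0.1493 - 0)/11000 = 0.00001357 A
P_R6 = I_R6² × R6 = (0.00001357)² × 11000 = 0.000002025 W

Final answer: 2.025e-06 W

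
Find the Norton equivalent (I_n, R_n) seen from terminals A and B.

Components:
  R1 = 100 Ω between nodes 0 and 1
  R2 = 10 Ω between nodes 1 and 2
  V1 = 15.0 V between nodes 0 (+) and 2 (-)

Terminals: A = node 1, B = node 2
Find the Thévenin equivalent first; then I_n = V_th/R_th and R_n = R_th.
Step 1 — V_th is the open-circuit voltage V_A - V_B (nothing connected across the terminals).
Nodal analysis, taking node 2 as the 0 V reference.
Source V1 fixes V_0 = 15 V.
KCL at each unknown node (sum of currents leaving = 0; resistances in Ω):
  Node 1: (V_1 - 15)/100 + (V_1 - 0)/10 = 0
Collecting terms: 0.11 × V_1 = 0.15  =>  V_1 = 1.364 V
V_th = V_1 - V_2 = 1.364 - 0 = 1.364 V
Step 2 — R_th: zero the source — replace V1 by a short circuit (node 2 merges into node 0) — and find the resistance seen between A (node 1) and B (node 0).
Reduce the network between node 1 (A) and node 0 (B) by series/parallel combination:
  Rp1 = R1 ‖ R2 (parallel, both between nodes 0 and 1) = 1/(1/100 + 1/10) = 9.091 Ω
R_th = 9.091 Ω
I_n = V_th/R_th = 1.364/9.091 = 0.15 A, and R_n = R_th = 9.091 Ω

Final answer: I_n = 0.15 A, R_n = 9.091 Ω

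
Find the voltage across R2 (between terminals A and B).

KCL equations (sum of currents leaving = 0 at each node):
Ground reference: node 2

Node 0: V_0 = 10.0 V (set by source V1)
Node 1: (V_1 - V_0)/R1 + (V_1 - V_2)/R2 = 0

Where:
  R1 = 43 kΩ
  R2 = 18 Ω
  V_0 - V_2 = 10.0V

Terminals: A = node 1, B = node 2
R1 and R2 are in series across V1 (node 0 → node 1 → node 2), and the output A–B is taken across R2, so this is a voltage divider.
Series current: I = V1/(R1 + R2) = 10/(43000 + 18) = 10/43020 = 0.0002325 A
V_R2 = I × R2 = V1 × R2/(R1 + R2) = 10 × 18/43020 = 0.004184 V

Final answer: 0.004184 V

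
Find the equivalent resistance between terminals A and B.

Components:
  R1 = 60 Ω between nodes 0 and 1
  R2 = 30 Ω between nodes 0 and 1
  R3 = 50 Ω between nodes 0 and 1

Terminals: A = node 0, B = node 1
Reduce the network between node 0 (A) and node 1 (B) by series/parallel combination:
  Rp1 = R1 ‖ R2 ‖ R3 (parallel, all between nodes 0 and 1) = 1/(1/60 + 1/30 + 1/50) = 14.29 Ω
R_eq = 14.29 Ω

Final answer: 14.29 Ω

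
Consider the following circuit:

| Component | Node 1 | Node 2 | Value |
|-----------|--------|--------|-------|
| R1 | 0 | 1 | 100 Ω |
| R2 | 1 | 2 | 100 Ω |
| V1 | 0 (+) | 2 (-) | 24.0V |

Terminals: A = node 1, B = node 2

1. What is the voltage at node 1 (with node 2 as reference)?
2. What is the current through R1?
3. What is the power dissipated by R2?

Nodal analysis, taking node 2 as the 0 V reference.
Source V1 fixes V_0 = 24 V.
KCL at each unknown node (sum of currents leaving = 0; resistances in Ω):
  Node 1: (V_1 - 24)/100 + (V_1 - 0)/100 = 0
Collecting terms: 0.02 × V_1 = 0.24  =>  V_1 = 12 V
Part 1:
  Read off the nodal solution: V_1 = 12 V
Part 2:
  I_R1 = (V_0 - V_1)/R1 = (24 - 12)/100 = 0.12 A
  Magnitude: I_R1 = 0.12 A
Part 3:
  I_R2 = (V_1 - V_2)/R2 = (12 - 0)/100 = 0.12 A
  P_R2 = I_R2² × R2 = (0.12)² × 100 = 1.44 W

Final answers:
1. V_1 = 12 V
2. I_R1 = 0.12 A
3. P_R2 = 1.44 W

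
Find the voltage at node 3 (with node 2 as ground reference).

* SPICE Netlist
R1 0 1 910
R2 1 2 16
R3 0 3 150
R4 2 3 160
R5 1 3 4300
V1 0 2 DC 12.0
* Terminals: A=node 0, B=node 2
Nodal analysis, taking node 2 as the 0 V reference.
Source V1 fixes V_0 = 12 V.
KCL at each unknown node (sum of currents leaving = 0; resistances in Ω):
  Node 1: (V_1 - 12)/910 + (V_1 - 0)/16 + (V_1 - V_3)/4300 = 0
  Node 3: (V_3 - 12)/150 + (V_3 - 0)/160 + (V_3 - V_1)/4300 = 0
Collecting terms (coefficients in siemens):
  0.06383·V_1 - 0.0002326·V_3 = 0.01319
  0.01315·V_3 - 0.0002326·V_1 = 0.08
Determinant D = (0.06383)(0.01315) - (-0.0002326)(-0.0002326) = 0.0008393
V_1 = [(0.01319)(0.01315) - (-0.0002326)(0.08)]/D = 0.2288 V
V_3 = [(0.06383)(0.08) - (0.01319)(-0.0002326)]/D = 6.088 V
The requested potential is V_3 = 6.088 V.

Final answer: V_3 = 6.088 V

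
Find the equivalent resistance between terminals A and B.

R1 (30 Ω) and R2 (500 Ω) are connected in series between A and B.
Reduce the network between node 0 (A) and node 2 (B) by series/parallel combination:
  Rs1 = R1 + R2 (series, joined only at node 1) = 30 + 500 = 530 Ω
R_eq = 530 Ω

Final answer: 530 Ω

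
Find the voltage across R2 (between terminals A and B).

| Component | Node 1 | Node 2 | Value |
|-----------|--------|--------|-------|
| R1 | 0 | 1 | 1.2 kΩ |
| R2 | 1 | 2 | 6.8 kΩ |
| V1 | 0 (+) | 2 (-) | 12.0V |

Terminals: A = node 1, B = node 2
R1 and R2 are in series across V1 (node 0 → node 1 → node 2), and the output A–B is taken across R2, so this is a voltage divider.
Series current: I = V1/(R1 + R2) = 12/(1200 + 6800) = 12/8000 = 0.0015 A
V_R2 = I × R2 = V1 × R2/(R1 + R2) = 12 × 6800/8000 = 10.2 V

Final answer: 10.2 V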